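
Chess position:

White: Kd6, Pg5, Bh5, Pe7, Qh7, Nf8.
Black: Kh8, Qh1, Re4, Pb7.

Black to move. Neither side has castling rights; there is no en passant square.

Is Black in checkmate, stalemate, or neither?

Black to move; black king on h8.
In check: yes, from the white queen on h7.
King squares — g7: attacked by Qh7; h7: attacked by Nf8; g8: attacked by Qh7.
Legal moves for Black: none.
In check with no legal moves → checkmate.

checkmate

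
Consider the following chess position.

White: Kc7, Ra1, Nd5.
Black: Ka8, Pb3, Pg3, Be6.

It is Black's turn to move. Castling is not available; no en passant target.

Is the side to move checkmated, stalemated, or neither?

checkmate

Black to move; black king on a8.
In check: yes, from the white rook on a1.
King squares — a7: attacked by Ra1; b7: attacked by Kc7; b8: attacked by Kc7.
Legal moves for Black: none.
In check with no legal moves → checkmate.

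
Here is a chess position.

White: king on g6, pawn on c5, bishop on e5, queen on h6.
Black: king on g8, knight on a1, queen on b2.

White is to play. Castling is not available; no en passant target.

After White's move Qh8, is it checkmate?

After Qh8: black king on g8; in check: yes, from the white queen on h8.
King squares — f7: attacked by Kg6; g7: attacked by Be5; h7: attacked by Kg6; f8: attacked by Qh8; h8: attacked by Be5.
Black has no legal moves → checkmate.

yes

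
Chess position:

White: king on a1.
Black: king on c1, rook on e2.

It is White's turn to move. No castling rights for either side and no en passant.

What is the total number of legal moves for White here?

White to move; king on a1.
In check: no.
Legal moves: none.
Count: 0.

0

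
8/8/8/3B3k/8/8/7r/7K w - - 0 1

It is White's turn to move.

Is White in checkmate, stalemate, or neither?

neither

White to move; white king on h1.
In check: yes, from the black rook on h2.
King squares — g1: available; g2: attacked by Rh2; h2: available.
Legal moves for White: Kxh2, Kg1.
White is in check but has 2 legal moves → neither.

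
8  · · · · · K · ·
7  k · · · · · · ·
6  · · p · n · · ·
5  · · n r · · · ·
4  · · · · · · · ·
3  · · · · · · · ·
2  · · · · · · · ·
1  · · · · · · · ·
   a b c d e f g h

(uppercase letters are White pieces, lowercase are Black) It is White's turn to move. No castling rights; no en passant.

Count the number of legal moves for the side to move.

4

White to move; king on f8.
In check: yes, from the black knight on e6.
Legal moves: Kg8, Ke8, Kf7, Ke7.
Count: 4.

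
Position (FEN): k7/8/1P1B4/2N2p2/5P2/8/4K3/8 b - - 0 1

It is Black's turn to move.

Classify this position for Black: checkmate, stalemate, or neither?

stalemate

Black to move; black king on a8.
In check: no.
King squares — a7: attacked by Pb6; b7: attacked by Nc5; b8: attacked by Bd6.
Legal moves for Black: none.
Not in check and no legal moves → stalemate.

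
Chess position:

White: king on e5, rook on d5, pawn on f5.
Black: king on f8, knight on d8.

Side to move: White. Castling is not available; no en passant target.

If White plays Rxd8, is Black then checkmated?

no

After Rxd8: black king on f8; in check: yes, from the white rook on d8.
Black has 3 legal replies: Kg7, Kf7, Ke7.
In check but a legal move exists → not checkmate.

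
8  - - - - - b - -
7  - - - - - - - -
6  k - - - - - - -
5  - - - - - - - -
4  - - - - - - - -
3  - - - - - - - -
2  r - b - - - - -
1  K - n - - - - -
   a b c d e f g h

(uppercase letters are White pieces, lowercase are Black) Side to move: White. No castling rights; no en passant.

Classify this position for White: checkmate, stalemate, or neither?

checkmate

White to move; white king on a1.
In check: yes, from the black rook on a2.
King squares — b1: attacked by Bc2; a2: attacked by Nc1; b2: attacked by Ra2.
Legal moves for White: none.
In check with no legal moves → checkmate.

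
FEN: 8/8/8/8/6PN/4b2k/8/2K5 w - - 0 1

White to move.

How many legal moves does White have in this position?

4

White to move; king on c1.
In check: yes, from the black bishop on e3.
Legal moves: Kc2, Kb2, Kd1, Kb1.
Count: 4.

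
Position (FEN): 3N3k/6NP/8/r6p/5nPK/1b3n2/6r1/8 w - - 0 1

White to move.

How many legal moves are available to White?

White to move; king on h4.
In check: yes, from the black knight on f3.
Legal moves: none.
Count: 0.

0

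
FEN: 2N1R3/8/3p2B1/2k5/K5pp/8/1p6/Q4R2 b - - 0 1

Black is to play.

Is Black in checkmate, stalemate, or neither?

Black to move; black king on c5.
In check: no.
Legal moves for Black: Kc6, Kd5, Kd4, Kc4, bxa1=Q+, bxa1=R+, bxa1=B, bxa1=N, d5, h3, g3, b1=Q, b1=R, b1=B, b1=N.
Black has 15 legal moves and is not in check → neither.

neither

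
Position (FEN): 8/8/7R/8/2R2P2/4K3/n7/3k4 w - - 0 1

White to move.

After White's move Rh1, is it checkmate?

yes

After Rh1: black king on d1; in check: yes, from the white rook on h1.
King squares — c1: attacked by Rh1; e1: attacked by Rh1; c2: attacked by Rc4; d2: attacked by Ke3; e2: attacked by Ke3.
Black has no legal moves → checkmate.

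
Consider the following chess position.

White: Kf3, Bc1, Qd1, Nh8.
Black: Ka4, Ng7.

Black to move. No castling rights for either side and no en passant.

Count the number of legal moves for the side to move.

3

Black to move; king on a4.
In check: yes, from the white queen on d1.
Legal moves: Kb5, Ka5, Kb4.
Count: 3.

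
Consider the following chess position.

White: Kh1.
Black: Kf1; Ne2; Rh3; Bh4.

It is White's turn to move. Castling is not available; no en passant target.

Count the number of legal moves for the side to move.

0

White to move; king on h1.
In check: yes, from the black rook on h3.
Legal moves: none.
Count: 0.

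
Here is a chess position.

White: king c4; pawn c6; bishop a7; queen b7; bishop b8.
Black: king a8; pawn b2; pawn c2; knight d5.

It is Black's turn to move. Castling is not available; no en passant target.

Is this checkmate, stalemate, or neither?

Black to move; black king on a8.
In check: yes, from the white queen on b7.
King squares — a7: attacked by Qb7; b7: attacked by Pc6; b8: attacked by Ba7.
Legal moves for Black: none.
In check with no legal moves → checkmate.

checkmate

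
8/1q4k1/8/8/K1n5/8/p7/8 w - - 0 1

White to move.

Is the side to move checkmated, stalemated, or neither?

stalemate

White to move; white king on a4.
In check: no.
King squares — a3: attacked by Nc4; b3: attacked by Qb7; b4: attacked by Qb7; a5: attacked by Nc4; b5: attacked by Qb7.
Legal moves for White: none.
Not in check and no legal moves → stalemate.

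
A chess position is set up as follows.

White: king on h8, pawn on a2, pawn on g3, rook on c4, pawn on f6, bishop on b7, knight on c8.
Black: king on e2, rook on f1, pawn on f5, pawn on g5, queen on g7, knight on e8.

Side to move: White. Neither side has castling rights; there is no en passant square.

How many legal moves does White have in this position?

1

White to move; king on h8.
In check: yes, from the black queen on g7.
Legal moves: fxg7.
Count: 1.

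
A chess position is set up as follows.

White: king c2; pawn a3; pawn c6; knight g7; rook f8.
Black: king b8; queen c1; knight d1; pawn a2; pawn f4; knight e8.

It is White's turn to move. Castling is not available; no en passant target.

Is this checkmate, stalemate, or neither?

White to move; white king on c2.
In check: yes, from the black queen on c1.
Legal moves for White: Kd3, Kb3, Kxc1.
White is in check but has 3 legal moves → neither.

neither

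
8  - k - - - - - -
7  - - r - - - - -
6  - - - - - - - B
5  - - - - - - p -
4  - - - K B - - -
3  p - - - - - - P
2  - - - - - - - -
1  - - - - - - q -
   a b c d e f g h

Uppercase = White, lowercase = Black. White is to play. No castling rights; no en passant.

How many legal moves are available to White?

3

White to move; king on d4.
In check: yes, from the black queen on g1.
Legal moves: Ke5, Kd5, Kd3.
Count: 3.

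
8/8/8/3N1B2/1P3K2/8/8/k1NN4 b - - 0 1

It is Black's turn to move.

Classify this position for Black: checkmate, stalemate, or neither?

stalemate

Black to move; black king on a1.
In check: no.
King squares — b1: attacked by Bf5; a2: attacked by Nc1; b2: attacked by Nd1.
Legal moves for Black: none.
Not in check and no legal moves → stalemate.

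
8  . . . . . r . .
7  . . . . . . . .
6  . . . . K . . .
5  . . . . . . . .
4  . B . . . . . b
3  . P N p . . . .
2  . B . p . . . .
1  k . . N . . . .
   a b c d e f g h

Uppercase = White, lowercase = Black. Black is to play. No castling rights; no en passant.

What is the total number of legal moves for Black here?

0

Black to move; king on a1.
In check: yes, from the white bishop on b2.
Legal moves: none.
Count: 0.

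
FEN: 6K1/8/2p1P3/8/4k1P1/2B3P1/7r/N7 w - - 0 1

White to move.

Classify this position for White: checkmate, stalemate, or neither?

White to move; white king on g8.
In check: no.
Legal moves for White: Kf8, Kg7, Kf7, Bh8, Bg7, Bf6, Be5, Ba5, Bd4, Bb4, Bd2, Bb2, Be1, Nb3, Nc2, e7, g5.
White has 17 legal moves and is not in check → neither.

neither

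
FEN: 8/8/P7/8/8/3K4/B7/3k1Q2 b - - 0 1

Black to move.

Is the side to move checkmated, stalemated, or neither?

checkmate

Black to move; black king on d1.
In check: yes, from the white queen on f1.
King squares — c1: attacked by Qf1; e1: attacked by Qf1; c2: attacked by Kd3; d2: attacked by Kd3; e2: attacked by Qf1.
Legal moves for Black: none.
In check with no legal moves → checkmate.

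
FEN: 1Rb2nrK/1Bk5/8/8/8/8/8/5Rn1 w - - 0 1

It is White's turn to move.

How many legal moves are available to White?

1

White to move; king on h8.
In check: yes, from the black rook on g8.
Legal moves: Kxg8.
Count: 1.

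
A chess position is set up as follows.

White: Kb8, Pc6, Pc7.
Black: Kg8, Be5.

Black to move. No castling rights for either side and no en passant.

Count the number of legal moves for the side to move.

Black to move; king on g8.
In check: no.
Legal moves: Kh8, Kf8, Kh7, Kg7, Kf7, Bh8, Bg7, Bxc7+, Bf6, Bd6, Bf4, Bd4, Bg3, Bc3, Bh2, Bb2, Ba1.
Count: 17.

17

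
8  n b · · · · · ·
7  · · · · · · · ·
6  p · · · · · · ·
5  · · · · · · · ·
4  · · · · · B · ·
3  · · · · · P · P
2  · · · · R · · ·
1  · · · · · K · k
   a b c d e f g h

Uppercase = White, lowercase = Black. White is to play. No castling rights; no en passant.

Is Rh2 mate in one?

After Rh2: black king on h1; in check: yes, from the white rook on h2.
King squares — g1: attacked by Kf1; g2: attacked by Kf1; h2: attacked by Bf4.
Black has no legal moves → checkmate.

yes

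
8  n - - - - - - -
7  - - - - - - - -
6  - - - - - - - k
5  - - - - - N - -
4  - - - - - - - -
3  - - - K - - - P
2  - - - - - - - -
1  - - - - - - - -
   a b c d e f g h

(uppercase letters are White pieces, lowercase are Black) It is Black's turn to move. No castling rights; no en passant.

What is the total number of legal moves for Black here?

Black to move; king on h6.
In check: yes, from the white knight on f5.
Legal moves: Kh7, Kg6, Kh5, Kg5.
Count: 4.

4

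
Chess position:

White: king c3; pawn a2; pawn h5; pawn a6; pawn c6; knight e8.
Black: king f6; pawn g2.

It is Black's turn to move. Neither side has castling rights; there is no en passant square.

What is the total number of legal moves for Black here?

Black to move; king on f6.
In check: yes, from the white knight on e8.
Legal moves: Kf7, Ke7, Ke6, Kg5, Kf5, Ke5.
Count: 6.

6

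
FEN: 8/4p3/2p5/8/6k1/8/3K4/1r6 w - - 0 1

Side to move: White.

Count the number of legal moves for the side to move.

5

White to move; king on d2.
In check: no.
Legal moves: Ke3, Kd3, Kc3, Ke2, Kc2.
Count: 5.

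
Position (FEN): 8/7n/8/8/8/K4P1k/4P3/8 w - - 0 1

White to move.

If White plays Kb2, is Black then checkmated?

no

After Kb2: black king on h3; in check: no.
Black is not in check, so this cannot be checkmate.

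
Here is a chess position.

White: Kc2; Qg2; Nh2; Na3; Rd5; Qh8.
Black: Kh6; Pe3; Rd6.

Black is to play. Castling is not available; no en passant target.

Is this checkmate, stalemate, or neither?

checkmate

Black to move; black king on h6.
In check: yes, from the white queen on h8.
King squares — g5: attacked by Qg2; h5: attacked by Rd5; g6: attacked by Qg2; g7: attacked by Qg2; h7: attacked by Qh8.
Legal moves for Black: none.
In check with no legal moves → checkmate.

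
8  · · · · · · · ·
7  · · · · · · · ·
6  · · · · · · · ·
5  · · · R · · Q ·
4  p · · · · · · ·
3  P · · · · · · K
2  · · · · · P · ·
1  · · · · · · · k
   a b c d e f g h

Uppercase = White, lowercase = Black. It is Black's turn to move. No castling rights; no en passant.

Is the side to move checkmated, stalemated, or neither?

stalemate

Black to move; black king on h1.
In check: no.
King squares — g1: attacked by Qg5; g2: attacked by Kh3; h2: attacked by Kh3.
Legal moves for Black: none.
Not in check and no legal moves → stalemate.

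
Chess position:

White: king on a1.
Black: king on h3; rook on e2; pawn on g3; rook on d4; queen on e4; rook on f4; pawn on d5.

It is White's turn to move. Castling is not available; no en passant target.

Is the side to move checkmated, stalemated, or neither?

stalemate

White to move; white king on a1.
In check: no.
King squares — b1: attacked by Qe4; a2: attacked by Re2; b2: attacked by Re2.
Legal moves for White: none.
Not in check and no legal moves → stalemate.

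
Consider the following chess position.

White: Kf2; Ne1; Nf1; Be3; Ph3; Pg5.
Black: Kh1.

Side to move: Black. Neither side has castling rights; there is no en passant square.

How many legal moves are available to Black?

0

Black to move; king on h1.
In check: no.
Legal moves: none.
Count: 0.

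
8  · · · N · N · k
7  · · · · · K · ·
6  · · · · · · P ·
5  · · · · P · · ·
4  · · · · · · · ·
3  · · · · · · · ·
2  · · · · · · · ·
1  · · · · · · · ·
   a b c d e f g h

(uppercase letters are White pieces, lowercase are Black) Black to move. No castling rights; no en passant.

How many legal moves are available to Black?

0

Black to move; king on h8.
In check: no.
Legal moves: none.
Count: 0.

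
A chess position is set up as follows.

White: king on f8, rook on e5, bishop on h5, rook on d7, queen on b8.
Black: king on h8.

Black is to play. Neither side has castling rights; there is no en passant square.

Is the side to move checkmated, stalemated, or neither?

Black to move; black king on h8.
In check: no.
King squares — g7: attacked by Rd7; h7: attacked by Rd7; g8: attacked by Kf8.
Legal moves for Black: none.
Not in check and no legal moves → stalemate.

stalemate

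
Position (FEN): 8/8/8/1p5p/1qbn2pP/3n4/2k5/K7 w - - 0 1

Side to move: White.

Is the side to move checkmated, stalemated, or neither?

stalemate

White to move; white king on a1.
In check: no.
King squares — b1: attacked by Kc2; a2: attacked by Bc4; b2: attacked by Kc2.
Legal moves for White: none.
Not in check and no legal moves → stalemate.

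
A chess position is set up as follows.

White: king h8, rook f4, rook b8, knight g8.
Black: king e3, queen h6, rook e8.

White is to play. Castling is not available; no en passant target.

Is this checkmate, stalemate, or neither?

White to move; white king on h8.
In check: yes, from the black queen on h6.
King squares — g7: attacked by Qh6; h7: attacked by Qh6; g8: own knight.
Legal moves for White: none.
In check with no legal moves → checkmate.

checkmate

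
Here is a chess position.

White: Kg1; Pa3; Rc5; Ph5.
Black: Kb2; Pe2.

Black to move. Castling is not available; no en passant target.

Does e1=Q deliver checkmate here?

After e1=Q: white king on g1; in check: yes, from the black queen on e1.
White has 2 legal replies: Kh2, Kg2.
In check but a legal move exists → not checkmate.

no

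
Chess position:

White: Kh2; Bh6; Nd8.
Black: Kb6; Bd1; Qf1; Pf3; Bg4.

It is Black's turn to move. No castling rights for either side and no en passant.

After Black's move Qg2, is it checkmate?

After Qg2: white king on h2; in check: yes, from the black queen on g2.
King squares — g1: attacked by Qg2; h1: attacked by Qg2; g2: attacked by Pf3; g3: attacked by Qg2; h3: attacked by Qg2.
White has no legal moves → checkmate.

yes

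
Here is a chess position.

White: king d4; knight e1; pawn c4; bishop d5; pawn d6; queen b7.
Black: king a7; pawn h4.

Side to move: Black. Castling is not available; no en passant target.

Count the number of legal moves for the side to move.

Black to move; king on a7.
In check: yes, from the white queen on b7.
Legal moves: none.
Count: 0.

0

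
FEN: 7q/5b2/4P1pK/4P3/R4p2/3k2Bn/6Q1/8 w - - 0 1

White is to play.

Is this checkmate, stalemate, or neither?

White to move; white king on h6.
In check: yes, from the black queen on h8.
King squares — g5: attacked by Nh3; h5: attacked by Pg6; g6: attacked by Bf7; g7: attacked by Qh8; h7: attacked by Qh8.
Legal moves for White: none.
In check with no legal moves → checkmate.

checkmate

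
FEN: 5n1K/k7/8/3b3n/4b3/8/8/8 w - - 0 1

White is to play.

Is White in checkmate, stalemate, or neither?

White to move; white king on h8.
In check: no.
King squares — g7: attacked by Nh5; h7: attacked by Be4; g8: attacked by Bd5.
Legal moves for White: none.
Not in check and no legal moves → stalemate.

stalemate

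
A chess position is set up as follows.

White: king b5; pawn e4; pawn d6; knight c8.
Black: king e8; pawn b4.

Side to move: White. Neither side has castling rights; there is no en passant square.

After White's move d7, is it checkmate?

no

After d7: black king on e8; in check: yes, from the white pawn on d7.
Black has 4 legal replies: Kf8, Kd8, Kf7, Kxd7.
In check but a legal move exists → not checkmate.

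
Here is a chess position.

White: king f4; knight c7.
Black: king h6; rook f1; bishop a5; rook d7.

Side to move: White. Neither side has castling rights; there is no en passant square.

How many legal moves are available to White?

White to move; king on f4.
In check: yes, from the black rook on f1.
Legal moves: Ke5, Kg4, Ke4, Kg3, Ke3.
Count: 5.

5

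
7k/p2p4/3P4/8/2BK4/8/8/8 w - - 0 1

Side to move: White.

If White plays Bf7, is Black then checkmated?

After Bf7: black king on h8; in check: no.
Black is not in check, so this cannot be checkmate.

no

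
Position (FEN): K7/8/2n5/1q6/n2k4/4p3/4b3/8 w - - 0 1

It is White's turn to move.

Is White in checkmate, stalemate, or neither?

stalemate

White to move; white king on a8.
In check: no.
King squares — a7: attacked by Nc6; b7: attacked by Qb5; b8: attacked by Qb5.
Legal moves for White: none.
Not in check and no legal moves → stalemate.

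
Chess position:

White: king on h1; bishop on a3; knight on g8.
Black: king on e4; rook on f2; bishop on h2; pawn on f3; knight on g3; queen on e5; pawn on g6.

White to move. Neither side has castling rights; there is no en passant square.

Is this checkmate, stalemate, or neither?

checkmate

White to move; white king on h1.
In check: yes, from the black knight on g3.
King squares — g1: attacked by Bh2; g2: attacked by Rf2; h2: attacked by Rf2.
Legal moves for White: none.
In check with no legal moves → checkmate.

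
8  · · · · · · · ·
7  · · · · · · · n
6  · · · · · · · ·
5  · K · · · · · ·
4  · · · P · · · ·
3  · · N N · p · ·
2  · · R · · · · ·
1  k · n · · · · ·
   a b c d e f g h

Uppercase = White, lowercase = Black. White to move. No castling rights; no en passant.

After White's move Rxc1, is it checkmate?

After Rxc1: black king on a1; in check: yes, from the white rook on c1.
King squares — b1: attacked by Rc1; a2: attacked by Nc3; b2: attacked by Nd3.
Black has no legal moves → checkmate.

yes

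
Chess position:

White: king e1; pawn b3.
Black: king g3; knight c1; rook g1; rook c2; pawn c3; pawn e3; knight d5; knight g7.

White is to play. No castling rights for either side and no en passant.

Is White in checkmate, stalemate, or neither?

checkmate

White to move; white king on e1.
In check: yes, from the black rook on g1.
King squares — d1: attacked by Rg1; f1: attacked by Rg1; d2: attacked by Rc2; e2: attacked by Nc1; f2: attacked by Rc2.
Legal moves for White: none.
In check with no legal moves → checkmate.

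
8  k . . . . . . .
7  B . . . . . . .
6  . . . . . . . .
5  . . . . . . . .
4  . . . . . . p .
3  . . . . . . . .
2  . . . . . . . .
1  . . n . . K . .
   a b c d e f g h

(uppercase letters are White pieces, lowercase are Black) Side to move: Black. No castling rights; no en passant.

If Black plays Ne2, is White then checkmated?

no

After Ne2: white king on f1; in check: no.
White is not in check, so this cannot be checkmate.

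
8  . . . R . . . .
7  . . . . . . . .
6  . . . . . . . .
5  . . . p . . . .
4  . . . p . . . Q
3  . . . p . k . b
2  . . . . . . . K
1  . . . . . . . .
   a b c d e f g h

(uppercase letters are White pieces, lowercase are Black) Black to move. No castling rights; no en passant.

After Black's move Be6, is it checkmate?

After Be6: white king on h2; in check: no.
White is not in check, so this cannot be checkmate.

no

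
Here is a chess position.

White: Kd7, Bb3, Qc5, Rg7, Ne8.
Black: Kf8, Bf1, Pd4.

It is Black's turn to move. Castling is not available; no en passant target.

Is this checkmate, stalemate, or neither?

checkmate

Black to move; black king on f8.
In check: yes, from the white queen on c5.
King squares — e7: attacked by Qc5; f7: attacked by Bb3; g7: attacked by Ne8; e8: attacked by Kd7; g8: attacked by Bb3.
Legal moves for Black: none.
In check with no legal moves → checkmate.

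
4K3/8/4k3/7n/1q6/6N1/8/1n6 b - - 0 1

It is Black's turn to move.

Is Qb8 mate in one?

yes

After Qb8: white king on e8; in check: yes, from the black queen on b8.
King squares — d7: attacked by Ke6; e7: attacked by Ke6; f7: attacked by Ke6; d8: attacked by Qb8; f8: attacked by Qb8.
White has no legal moves → checkmate.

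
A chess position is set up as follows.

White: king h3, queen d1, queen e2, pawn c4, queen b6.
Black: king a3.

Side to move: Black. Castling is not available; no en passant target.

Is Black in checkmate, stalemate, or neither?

stalemate

Black to move; black king on a3.
In check: no.
King squares — a2: attacked by Qe2; b2: attacked by Qe2; b3: attacked by Qd1; a4: attacked by Qd1; b4: attacked by Qb6.
Legal moves for Black: none.
Not in check and no legal moves → stalemate.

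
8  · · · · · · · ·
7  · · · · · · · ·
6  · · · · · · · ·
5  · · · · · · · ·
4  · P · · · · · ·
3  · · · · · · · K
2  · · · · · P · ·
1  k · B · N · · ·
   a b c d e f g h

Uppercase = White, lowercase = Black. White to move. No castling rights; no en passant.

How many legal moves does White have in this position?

19

White to move; king on h3.
In check: no.
Legal moves: Kh4, Kg4, Kg3, Kh2, Kg2, Nf3, Nd3, Ng2, Nc2+, Bh6, Bg5, Bf4, Be3, Ba3, Bd2, Bb2+, b5, f3, f4.
Count: 19.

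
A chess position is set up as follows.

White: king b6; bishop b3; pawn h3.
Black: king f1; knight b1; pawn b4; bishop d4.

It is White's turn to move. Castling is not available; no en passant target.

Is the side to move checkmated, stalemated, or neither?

White to move; white king on b6.
In check: yes, from the black bishop on d4.
Legal moves for White: Kc7, Kb7, Kc6, Ka6, Kb5, Ka5.
White is in check but has 6 legal moves → neither.

neither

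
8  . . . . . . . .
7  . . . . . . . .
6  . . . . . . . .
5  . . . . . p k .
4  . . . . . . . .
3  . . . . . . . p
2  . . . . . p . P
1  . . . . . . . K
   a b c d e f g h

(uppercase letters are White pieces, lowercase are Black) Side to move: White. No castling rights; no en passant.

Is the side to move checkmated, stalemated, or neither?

White to move; white king on h1.
In check: no.
King squares — g1: attacked by Pf2; g2: attacked by Ph3; h2: own pawn.
Legal moves for White: none.
Not in check and no legal moves → stalemate.

stalemate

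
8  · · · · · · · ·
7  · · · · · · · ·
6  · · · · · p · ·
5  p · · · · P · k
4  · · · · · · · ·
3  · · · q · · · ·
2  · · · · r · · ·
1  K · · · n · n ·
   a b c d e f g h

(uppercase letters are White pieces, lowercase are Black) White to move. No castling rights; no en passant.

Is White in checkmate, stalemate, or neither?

White to move; white king on a1.
In check: no.
King squares — b1: attacked by Qd3; a2: attacked by Re2; b2: attacked by Re2.
Legal moves for White: none.
Not in check and no legal moves → stalemate.

stalemate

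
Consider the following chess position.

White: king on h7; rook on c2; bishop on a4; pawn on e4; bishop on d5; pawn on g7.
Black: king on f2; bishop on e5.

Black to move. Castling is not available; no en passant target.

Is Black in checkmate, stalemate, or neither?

Black to move; black king on f2.
In check: yes, from the white rook on c2.
King squares — e1: available; f1: available; g1: available; e2: attacked by Rc2; g2: attacked by Rc2; e3: available; f3: available; g3: available.
Legal moves for Black: Kg3, Kf3, Ke3, Kg1, Kf1, Ke1.
Black is in check but has 6 legal moves → neither.

neither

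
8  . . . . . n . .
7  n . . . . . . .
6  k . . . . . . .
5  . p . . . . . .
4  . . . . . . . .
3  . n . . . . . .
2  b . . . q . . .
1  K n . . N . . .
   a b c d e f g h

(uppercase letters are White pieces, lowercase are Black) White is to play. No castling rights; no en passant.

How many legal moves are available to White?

0

White to move; king on a1.
In check: yes, from the black knight on b3.
Legal moves: none.
Count: 0.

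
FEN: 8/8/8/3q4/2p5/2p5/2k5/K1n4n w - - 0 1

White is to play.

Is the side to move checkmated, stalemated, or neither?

White to move; white king on a1.
In check: no.
King squares — b1: attacked by Kc2; a2: attacked by Nc1; b2: attacked by Kc2.
Legal moves for White: none.
Not in check and no legal moves → stalemate.

stalemate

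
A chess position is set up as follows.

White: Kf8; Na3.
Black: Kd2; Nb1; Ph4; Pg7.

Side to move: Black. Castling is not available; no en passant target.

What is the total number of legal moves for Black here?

12

Black to move; king on d2.
In check: no.
Legal moves: Ke3, Kd3, Kc3, Ke2, Ke1, Kd1, Kc1, Nc3, Nxa3, g6, h3, g5.
Count: 12.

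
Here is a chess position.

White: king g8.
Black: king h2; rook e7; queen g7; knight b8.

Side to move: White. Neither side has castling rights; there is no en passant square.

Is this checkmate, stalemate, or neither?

checkmate

White to move; white king on g8.
In check: yes, from the black queen on g7.
King squares — f7: attacked by Re7; g7: attacked by Re7; h7: attacked by Qg7; f8: attacked by Qg7; h8: attacked by Qg7.
Legal moves for White: none.
In check with no legal moves → checkmate.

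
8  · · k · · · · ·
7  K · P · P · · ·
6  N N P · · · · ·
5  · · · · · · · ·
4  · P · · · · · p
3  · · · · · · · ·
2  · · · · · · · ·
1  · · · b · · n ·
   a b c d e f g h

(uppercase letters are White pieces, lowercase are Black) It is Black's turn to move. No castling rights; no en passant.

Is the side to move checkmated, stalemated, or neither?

Black to move; black king on c8.
In check: yes, from the white knight on b6.
King squares — b7: attacked by Pc6; c7: attacked by Na6; d7: attacked by Nb6; b8: attacked by Na6; d8: attacked by Pc7.
Legal moves for Black: none.
In check with no legal moves → checkmate.

checkmate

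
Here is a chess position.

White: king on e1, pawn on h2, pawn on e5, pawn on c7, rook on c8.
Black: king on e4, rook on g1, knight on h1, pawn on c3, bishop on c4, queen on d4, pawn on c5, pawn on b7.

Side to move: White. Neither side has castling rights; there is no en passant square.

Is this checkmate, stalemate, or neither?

White to move; white king on e1.
In check: yes, from the black rook on g1.
King squares — d1: attacked by Rg1; f1: attacked by Rg1; d2: attacked by Pc3; e2: attacked by Bc4; f2: attacked by Nh1.
Legal moves for White: none.
In check with no legal moves → checkmate.

checkmate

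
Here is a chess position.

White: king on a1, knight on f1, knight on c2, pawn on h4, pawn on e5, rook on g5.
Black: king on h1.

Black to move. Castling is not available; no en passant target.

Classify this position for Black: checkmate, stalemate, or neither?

stalemate

Black to move; black king on h1.
In check: no.
King squares — g1: attacked by Rg5; g2: attacked by Rg5; h2: attacked by Nf1.
Legal moves for Black: none.
Not in check and no legal moves → stalemate.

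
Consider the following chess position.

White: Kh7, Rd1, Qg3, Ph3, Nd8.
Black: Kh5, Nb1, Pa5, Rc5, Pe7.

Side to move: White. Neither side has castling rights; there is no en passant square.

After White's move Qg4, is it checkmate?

After Qg4: black king on h5; in check: yes, from the white queen on g4.
King squares — g4: attacked by Ph3; h4: attacked by Qg4; g5: attacked by Qg4; g6: attacked by Qg4; h6: attacked by Kh7.
Black has no legal moves → checkmate.

yes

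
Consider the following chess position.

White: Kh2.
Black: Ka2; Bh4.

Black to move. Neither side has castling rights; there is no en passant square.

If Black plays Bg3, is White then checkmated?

After Bg3: white king on h2; in check: yes, from the black bishop on g3.
White has 5 legal replies: Kh3, Kxg3, Kg2, Kh1, Kg1.
In check but a legal move exists → not checkmate.

no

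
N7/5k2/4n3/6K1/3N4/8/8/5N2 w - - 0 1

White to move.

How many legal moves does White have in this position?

White to move; king on g5.
In check: yes, from the black knight on e6.
Legal moves: Kh6, Kh5, Kf5, Kh4, Kg4, Nxe6.
Count: 6.

6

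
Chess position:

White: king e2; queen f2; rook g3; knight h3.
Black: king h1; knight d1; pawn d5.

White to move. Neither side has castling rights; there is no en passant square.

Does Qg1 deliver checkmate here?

yes

After Qg1: black king on h1; in check: yes, from the white queen on g1.
King squares — g1: attacked by Rg3; g2: attacked by Qg1; h2: attacked by Qg1.
Black has no legal moves → checkmate.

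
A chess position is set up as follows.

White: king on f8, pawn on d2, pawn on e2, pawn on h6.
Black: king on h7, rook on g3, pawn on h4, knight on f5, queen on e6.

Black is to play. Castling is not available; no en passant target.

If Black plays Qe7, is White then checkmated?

After Qe7: white king on f8; in check: yes, from the black queen on e7.
King squares — e7: attacked by Nf5; f7: attacked by Qe7; g7: attacked by Rg3; e8: attacked by Qe7; g8: attacked by Rg3.
White has no legal moves → checkmate.

yes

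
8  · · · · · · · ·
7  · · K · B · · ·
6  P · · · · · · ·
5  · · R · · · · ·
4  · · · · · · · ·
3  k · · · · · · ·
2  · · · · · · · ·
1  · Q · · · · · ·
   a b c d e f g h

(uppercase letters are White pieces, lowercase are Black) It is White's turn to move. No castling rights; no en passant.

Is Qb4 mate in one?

After Qb4: black king on a3; in check: yes, from the white queen on b4.
Black has 2 legal replies: Kxb4, Ka2.
In check but a legal move exists → not checkmate.

no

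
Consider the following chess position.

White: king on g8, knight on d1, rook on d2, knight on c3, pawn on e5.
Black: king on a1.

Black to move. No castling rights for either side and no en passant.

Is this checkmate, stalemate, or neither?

Black to move; black king on a1.
In check: no.
King squares — b1: attacked by Nc3; a2: attacked by Rd2; b2: attacked by Nd1.
Legal moves for Black: none.
Not in check and no legal moves → stalemate.

stalemate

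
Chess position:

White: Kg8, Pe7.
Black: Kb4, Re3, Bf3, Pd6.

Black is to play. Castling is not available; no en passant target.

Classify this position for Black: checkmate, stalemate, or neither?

Black to move; black king on b4.
In check: no.
Legal moves for Black include: Kc5, Kb5, Ka5, Kc4, Ka4, Kc3, Kb3, Ka3, Ba8, Bb7, Bc6, Bh5, Bd5+, Bg4, Be4, Bg2, Be2, Bh1, ... (list truncated; more exist).
Black has legal moves and is not in check → neither.

neither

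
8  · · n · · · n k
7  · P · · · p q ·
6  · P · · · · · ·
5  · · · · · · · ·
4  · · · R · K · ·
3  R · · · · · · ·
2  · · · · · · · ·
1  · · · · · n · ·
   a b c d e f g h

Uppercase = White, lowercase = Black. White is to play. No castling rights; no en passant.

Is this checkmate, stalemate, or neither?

neither

White to move; white king on f4.
In check: no.
Legal moves for White include: Kf5, Ke4, Kf3, Rd8, Rd7, Rd6, Rd5, Re4, Rc4, Rb4, Rda4, Rdd3, Rd2, Rd1, Ra8, Ra7, Ra6, Ra5, ... (list truncated; more exist).
White has legal moves and is not in check → neither.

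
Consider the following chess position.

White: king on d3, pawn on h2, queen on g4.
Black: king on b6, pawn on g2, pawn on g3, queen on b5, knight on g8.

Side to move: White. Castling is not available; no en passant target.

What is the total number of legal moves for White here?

White to move; king on d3.
In check: yes, from the black queen on b5.
Legal moves: Ke4, Kd4, Ke3, Kc3, Kd2, Kc2, Qc4.
Count: 7.

7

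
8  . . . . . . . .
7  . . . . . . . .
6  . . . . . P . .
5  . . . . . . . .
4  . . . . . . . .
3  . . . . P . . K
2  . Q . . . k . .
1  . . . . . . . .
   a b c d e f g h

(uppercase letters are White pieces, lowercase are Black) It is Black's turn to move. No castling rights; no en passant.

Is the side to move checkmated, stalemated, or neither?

neither

Black to move; black king on f2.
In check: yes, from the white queen on b2.
Legal moves for Black: Kf3, Kxe3, Kg1, Kf1, Ke1.
Black is in check but has 5 legal moves → neither.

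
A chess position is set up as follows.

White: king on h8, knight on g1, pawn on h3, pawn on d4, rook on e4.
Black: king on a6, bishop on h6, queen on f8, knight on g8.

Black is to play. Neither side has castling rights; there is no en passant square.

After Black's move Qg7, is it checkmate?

After Qg7: white king on h8; in check: yes, from the black queen on g7.
King squares — g7: attacked by Bh6; h7: attacked by Qg7; g8: attacked by Qg7.
White has no legal moves → checkmate.

yes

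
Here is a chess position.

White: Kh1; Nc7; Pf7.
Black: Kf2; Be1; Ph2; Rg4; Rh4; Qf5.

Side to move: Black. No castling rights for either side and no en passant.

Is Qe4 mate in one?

yes

After Qe4: white king on h1; in check: yes, from the black queen on e4.
King squares — g1: attacked by Kf2; g2: attacked by Kf2; h2: attacked by Rh4.
White has no legal moves → checkmate.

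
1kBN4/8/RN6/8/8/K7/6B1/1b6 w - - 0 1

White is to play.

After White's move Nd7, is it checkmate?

After Nd7: black king on b8; in check: yes, from the white knight on d7.
Black has 2 legal replies: Kxc8, Kc7.
In check but a legal move exists → not checkmate.

no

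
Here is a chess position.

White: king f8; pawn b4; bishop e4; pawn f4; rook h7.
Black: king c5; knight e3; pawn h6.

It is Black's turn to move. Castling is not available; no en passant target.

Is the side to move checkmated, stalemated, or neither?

Black to move; black king on c5.
In check: yes, from the white pawn on b4.
Legal moves for Black: Kd6, Kb6, Kb5, Kd4, Kc4, Kxb4.
Black is in check but has 6 legal moves → neither.

neither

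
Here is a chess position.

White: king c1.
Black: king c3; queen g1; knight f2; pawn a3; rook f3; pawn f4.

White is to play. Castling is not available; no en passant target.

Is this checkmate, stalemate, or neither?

checkmate

White to move; white king on c1.
In check: yes, from the black queen on g1.
King squares — b1: attacked by Qg1; d1: attacked by Qg1; b2: attacked by Pa3; c2: attacked by Kc3; d2: attacked by Kc3.
Legal moves for White: none.
In check with no legal moves → checkmate.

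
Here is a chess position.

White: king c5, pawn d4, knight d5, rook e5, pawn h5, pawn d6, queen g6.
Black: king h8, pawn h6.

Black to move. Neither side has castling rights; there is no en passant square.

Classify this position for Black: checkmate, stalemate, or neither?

stalemate

Black to move; black king on h8.
In check: no.
King squares — g7: attacked by Qg6; h7: attacked by Qg6; g8: attacked by Qg6.
Legal moves for Black: none.
Not in check and no legal moves → stalemate.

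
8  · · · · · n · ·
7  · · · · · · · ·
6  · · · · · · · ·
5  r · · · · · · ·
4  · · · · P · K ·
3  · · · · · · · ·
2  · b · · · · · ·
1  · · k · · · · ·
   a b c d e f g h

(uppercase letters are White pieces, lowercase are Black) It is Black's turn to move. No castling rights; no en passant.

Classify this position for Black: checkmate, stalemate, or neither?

Black to move; black king on c1.
In check: no.
Legal moves for Black include: Nh7, Nd7, Ng6, Ne6, Ra8, Ra7, Ra6, Rh5, Rg5+, Rf5, Re5, Rd5, Rc5, Rb5, Ra4, Ra3, Ra2, Ra1, ... (list truncated; more exist).
Black has legal moves and is not in check → neither.

neither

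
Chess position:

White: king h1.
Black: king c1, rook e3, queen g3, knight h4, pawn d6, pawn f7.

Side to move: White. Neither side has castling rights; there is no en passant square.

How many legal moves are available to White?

White to move; king on h1.
In check: no.
Legal moves: none.
Count: 0.

0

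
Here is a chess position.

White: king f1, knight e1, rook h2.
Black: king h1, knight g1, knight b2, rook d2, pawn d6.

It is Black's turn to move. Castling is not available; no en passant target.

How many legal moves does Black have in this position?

Black to move; king on h1.
In check: yes, from the white rook on h2.
Legal moves: Kxh2, Rxh2.
Count: 2.

2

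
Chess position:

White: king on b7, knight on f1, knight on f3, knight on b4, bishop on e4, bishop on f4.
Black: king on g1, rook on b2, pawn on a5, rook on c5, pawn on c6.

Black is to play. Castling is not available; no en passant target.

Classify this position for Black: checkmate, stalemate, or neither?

Black to move; black king on g1.
In check: yes, from the white knight on f3.
King squares — f1: available; h1: available; f2: available; g2: available; h2: attacked by Nf1.
Legal moves for Black: Kg2, Kf2, Kh1, Kxf1.
Black is in check but has 4 legal moves → neither.

neither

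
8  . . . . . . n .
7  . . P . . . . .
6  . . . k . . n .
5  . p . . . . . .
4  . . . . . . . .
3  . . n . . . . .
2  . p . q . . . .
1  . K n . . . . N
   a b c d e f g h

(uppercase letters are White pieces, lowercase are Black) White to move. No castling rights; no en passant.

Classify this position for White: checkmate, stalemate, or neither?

checkmate

White to move; white king on b1.
In check: yes, from the black knight on c3.
King squares — a1: attacked by Pb2; c1: attacked by Pb2; a2: attacked by Nc1; b2: attacked by Qd2; c2: attacked by Qd2.
Legal moves for White: none.
In check with no legal moves → checkmate.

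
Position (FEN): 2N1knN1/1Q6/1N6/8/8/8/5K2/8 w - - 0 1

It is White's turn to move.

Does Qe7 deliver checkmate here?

yes

After Qe7: black king on e8; in check: yes, from the white queen on e7.
King squares — d7: attacked by Nb6; e7: attacked by Nc8; f7: attacked by Qe7; d8: attacked by Qe7; f8: own knight.
Black has no legal moves → checkmate.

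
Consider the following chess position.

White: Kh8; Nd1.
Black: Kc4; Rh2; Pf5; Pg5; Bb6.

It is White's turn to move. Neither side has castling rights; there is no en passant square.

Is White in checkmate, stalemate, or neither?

White to move; white king on h8.
In check: yes, from the black rook on h2.
King squares — g7: available; h7: attacked by Rh2; g8: available.
Legal moves for White: Kg8, Kg7.
White is in check but has 2 legal moves → neither.

neither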